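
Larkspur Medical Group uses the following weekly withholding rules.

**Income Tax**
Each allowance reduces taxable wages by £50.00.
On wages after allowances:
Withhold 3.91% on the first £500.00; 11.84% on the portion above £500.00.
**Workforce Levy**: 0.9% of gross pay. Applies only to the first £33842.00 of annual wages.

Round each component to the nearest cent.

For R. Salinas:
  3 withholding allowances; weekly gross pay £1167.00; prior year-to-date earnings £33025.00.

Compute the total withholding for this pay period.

Income Tax: taxable = £1167.00 − 3×£50.00 = £1017.00
  £19.55 + 11.84% × (£1017.00 − £500.00) = £19.55 + 11.84% × £517.00 = £80.76
Workforce Levy: cap £33842.00 − YTD £33025.00 = £817.00 subject; 0.9% × £817.00 = £7.35
Total: £80.76 + £7.35 = £88.11

£88.11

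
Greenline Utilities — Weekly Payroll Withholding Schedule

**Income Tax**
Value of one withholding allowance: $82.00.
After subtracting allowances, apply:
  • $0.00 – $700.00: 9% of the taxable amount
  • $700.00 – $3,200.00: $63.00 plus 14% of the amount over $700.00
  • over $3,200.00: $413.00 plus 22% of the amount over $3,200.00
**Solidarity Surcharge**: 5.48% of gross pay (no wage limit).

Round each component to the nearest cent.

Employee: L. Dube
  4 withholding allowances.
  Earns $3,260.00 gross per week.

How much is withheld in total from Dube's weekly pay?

Income Tax: taxable = $3,260.00 − 4×$82.00 = $2,932.00
  $63.00 + 14% × ($2,932.00 − $700.00) = $63.00 + 14% × $2,232.00 = $375.48
Solidarity Surcharge: 5.48% × $3,260.00 = $178.65
Total: $375.48 + $178.65 = $554.13

$554.13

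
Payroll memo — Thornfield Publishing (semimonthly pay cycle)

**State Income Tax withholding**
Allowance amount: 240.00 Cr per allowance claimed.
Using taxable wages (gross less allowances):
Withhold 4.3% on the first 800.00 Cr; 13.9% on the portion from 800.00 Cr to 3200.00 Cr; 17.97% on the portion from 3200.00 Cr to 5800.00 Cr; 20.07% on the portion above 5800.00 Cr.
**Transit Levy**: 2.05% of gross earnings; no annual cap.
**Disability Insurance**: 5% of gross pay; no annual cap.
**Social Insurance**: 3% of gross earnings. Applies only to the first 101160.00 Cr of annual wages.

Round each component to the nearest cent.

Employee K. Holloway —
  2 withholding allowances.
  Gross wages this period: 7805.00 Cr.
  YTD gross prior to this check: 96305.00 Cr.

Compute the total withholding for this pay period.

State Income Tax: taxable = 7805.00 Cr − 2×240.00 Cr = 7325.00 Cr
  835.22 Cr + 20.07% × (7325.00 Cr − 5800.00 Cr) = 835.22 Cr + 20.07% × 1525.00 Cr = 1141.29 Cr
Transit Levy: 2.05% × 7805.00 Cr = 160.00 Cr
Disability Insurance: 5% × 7805.00 Cr = 390.25 Cr
Social Insurance: cap 101160.00 Cr − YTD 96305.00 Cr = 4855.00 Cr subject; 3% × 4855.00 Cr = 145.65 Cr
Total: 1141.29 Cr + 160.00 Cr + 390.25 Cr + 145.65 Cr = 1837.19 Cr

1837.19 Cr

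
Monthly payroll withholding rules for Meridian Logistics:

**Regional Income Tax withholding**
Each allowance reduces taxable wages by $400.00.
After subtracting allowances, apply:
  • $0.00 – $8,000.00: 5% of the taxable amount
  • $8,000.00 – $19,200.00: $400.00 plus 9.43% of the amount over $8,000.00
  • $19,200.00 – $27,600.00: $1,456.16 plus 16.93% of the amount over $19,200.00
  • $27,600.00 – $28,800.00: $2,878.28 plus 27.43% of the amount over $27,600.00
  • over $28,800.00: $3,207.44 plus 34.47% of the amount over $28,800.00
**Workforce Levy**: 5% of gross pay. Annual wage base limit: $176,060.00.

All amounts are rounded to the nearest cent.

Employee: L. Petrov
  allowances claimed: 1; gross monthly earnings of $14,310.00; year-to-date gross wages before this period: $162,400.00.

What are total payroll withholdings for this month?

$1,640.31

Regional Income Tax: taxable = $14,310.00 − 1×$400.00 = $13,910.00
  $400.00 + 9.43% × ($13,910.00 − $8,000.00) = $400.00 + 9.43% × $5,910.00 = $957.31
Workforce Levy: cap $176,060.00 − YTD $162,400.00 = $13,660.00 subject; 5% × $13,660.00 = $683.00
Total: $957.31 + $683.00 = $1,640.31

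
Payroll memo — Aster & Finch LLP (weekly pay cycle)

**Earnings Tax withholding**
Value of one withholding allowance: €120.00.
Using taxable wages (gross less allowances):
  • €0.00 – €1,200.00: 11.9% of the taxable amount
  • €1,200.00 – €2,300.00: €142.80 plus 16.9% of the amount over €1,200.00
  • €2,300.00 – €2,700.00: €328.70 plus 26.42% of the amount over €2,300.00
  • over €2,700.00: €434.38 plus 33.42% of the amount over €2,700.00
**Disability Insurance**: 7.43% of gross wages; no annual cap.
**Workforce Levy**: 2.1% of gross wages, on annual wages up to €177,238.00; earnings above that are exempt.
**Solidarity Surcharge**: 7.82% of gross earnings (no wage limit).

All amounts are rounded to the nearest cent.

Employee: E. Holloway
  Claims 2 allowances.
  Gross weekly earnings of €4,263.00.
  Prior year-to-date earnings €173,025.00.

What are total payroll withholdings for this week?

€1,615.11

Earnings Tax: taxable = €4,263.00 − 2×€120.00 = €4,023.00
  €434.38 + 33.42% × (€4,023.00 − €2,700.00) = €434.38 + 33.42% × €1,323.00 = €876.53
Disability Insurance: 7.43% × €4,263.00 = €316.74
Workforce Levy: cap €177,238.00 − YTD €173,025.00 = €4,213.00 subject; 2.1% × €4,213.00 = €88.47
Solidarity Surcharge: 7.82% × €4,263.00 = €333.37
Total: €876.53 + €316.74 + €88.47 + €333.37 = €1,615.11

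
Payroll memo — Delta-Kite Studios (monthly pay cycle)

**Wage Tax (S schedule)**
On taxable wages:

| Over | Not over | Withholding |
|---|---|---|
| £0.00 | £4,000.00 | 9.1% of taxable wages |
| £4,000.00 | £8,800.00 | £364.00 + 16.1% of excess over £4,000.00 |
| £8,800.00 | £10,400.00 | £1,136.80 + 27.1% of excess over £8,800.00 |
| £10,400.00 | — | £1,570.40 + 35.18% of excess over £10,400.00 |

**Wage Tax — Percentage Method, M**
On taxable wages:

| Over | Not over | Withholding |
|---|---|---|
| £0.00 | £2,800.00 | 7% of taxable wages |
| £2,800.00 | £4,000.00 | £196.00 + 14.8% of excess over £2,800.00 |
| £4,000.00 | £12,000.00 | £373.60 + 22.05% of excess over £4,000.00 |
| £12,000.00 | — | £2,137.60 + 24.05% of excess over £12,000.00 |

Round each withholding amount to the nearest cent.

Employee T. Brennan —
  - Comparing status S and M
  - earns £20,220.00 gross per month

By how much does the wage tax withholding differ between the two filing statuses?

£910.57

Wage Tax (S): taxable = £20,220.00
  £1,570.40 + 35.18% × (£20,220.00 − £10,400.00) = £1,570.40 + 35.18% × £9,820.00 = £5,025.08
Wage Tax (M): taxable = £20,220.00
  £2,137.60 + 24.05% × (£20,220.00 − £12,000.00) = £2,137.60 + 24.05% × £8,220.00 = £4,114.51
Difference: |£5,025.08 − £4,114.51| = £910.57 (higher under S)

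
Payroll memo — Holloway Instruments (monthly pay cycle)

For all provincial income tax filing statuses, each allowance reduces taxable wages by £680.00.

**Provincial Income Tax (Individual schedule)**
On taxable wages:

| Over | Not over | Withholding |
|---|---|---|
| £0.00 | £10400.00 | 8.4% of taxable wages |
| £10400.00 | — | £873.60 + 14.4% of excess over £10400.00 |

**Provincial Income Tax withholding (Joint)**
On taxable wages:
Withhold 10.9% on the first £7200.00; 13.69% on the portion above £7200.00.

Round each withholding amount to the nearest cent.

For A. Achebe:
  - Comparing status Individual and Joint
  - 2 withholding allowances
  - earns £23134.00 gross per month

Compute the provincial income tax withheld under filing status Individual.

Provincial Income Tax (Individual): taxable = £23134.00 − 2×£680.00 = £21774.00
  £873.60 + 14.4% × (£21774.00 − £10400.00) = £873.60 + 14.4% × £11374.00 = £2511.46

£2511.46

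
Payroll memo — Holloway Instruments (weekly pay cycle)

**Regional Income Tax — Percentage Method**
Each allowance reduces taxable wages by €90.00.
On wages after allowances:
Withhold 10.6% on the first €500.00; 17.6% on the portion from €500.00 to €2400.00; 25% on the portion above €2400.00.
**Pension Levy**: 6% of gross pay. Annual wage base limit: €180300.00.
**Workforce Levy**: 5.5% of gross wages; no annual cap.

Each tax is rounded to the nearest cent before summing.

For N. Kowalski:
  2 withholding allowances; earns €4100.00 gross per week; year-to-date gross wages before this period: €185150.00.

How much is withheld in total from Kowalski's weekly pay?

Regional Income Tax: taxable = €4100.00 − 2×€90.00 = €3920.00
  €387.40 + 25% × (€3920.00 − €2400.00) = €387.40 + 25% × €1520.00 = €767.40
Pension Levy: YTD €185150.00 ≥ cap €180300.00 → €0.00
Workforce Levy: 5.5% × €4100.00 = €225.50
Total: €767.40 + €0.00 + €225.50 = €992.90

€992.90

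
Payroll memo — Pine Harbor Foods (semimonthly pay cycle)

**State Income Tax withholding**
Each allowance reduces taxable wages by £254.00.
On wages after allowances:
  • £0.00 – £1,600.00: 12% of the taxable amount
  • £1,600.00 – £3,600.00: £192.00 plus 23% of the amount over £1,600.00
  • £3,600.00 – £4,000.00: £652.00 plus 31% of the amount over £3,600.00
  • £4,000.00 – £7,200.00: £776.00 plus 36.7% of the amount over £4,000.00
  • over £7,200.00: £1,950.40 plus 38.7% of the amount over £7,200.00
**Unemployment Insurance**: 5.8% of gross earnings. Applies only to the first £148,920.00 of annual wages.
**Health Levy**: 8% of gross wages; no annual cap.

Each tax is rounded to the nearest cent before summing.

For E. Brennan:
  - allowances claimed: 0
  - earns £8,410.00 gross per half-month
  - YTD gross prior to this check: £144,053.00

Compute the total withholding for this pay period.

£3,373.76

State Income Tax: taxable = £8,410.00
  £1,950.40 + 38.7% × (£8,410.00 − £7,200.00) = £1,950.40 + 38.7% × £1,210.00 = £2,418.67
Unemployment Insurance: cap £148,920.00 − YTD £144,053.00 = £4,867.00 subject; 5.8% × £4,867.00 = £282.29
Health Levy: 8% × £8,410.00 = £672.80
Total: £2,418.67 + £282.29 + £672.80 = £3,373.76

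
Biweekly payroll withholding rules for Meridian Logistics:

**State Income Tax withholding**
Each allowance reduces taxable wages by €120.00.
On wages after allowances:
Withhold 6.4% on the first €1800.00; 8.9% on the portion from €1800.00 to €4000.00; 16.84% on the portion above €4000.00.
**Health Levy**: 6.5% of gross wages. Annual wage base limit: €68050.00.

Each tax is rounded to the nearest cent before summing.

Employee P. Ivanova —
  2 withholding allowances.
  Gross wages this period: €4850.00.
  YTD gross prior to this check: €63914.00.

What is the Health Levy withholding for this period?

Health Levy: cap €68050.00 − YTD €63914.00 = €4136.00 subject; 6.5% × €4136.00 = €268.84

€268.84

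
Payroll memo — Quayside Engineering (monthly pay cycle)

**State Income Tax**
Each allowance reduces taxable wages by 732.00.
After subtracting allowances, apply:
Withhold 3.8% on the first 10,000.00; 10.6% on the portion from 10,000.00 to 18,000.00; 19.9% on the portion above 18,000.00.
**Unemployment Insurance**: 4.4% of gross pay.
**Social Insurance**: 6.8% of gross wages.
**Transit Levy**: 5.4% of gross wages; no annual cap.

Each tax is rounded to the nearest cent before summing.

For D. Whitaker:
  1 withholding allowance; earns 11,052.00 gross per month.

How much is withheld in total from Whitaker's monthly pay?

2,248.56

State Income Tax: taxable = 11,052.00 − 1×732.00 = 10,320.00
  380.00 + 10.6% × (10,320.00 − 10,000.00) = 380.00 + 10.6% × 320.00 = 413.92
Unemployment Insurance: 4.4% × 11,052.00 = 486.29
Social Insurance: 6.8% × 11,052.00 = 751.54
Transit Levy: 5.4% × 11,052.00 = 596.81
Total: 413.92 + 486.29 + 751.54 + 596.81 = 2,248.56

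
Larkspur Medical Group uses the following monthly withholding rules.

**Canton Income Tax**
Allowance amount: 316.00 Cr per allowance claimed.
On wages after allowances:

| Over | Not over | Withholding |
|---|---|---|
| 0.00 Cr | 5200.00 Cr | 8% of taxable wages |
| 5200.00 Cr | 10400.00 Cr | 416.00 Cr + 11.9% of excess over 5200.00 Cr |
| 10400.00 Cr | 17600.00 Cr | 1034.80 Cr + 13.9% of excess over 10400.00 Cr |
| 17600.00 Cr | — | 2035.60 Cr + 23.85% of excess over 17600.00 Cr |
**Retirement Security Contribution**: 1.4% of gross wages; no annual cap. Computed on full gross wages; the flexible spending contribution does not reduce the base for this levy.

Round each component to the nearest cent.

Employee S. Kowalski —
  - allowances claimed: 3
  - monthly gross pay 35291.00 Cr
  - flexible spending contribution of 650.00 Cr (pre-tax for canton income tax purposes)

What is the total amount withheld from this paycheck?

Canton Income Tax: taxable = 35291.00 Cr − 650.00 Cr − 3×316.00 Cr = 33693.00 Cr
  2035.60 Cr + 23.85% × (33693.00 Cr − 17600.00 Cr) = 2035.60 Cr + 23.85% × 16093.00 Cr = 5873.78 Cr
Retirement Security Contribution: 1.4% × 35291.00 Cr = 494.07 Cr
Total: 5873.78 Cr + 494.07 Cr = 6367.85 Cr

6367.85 Cr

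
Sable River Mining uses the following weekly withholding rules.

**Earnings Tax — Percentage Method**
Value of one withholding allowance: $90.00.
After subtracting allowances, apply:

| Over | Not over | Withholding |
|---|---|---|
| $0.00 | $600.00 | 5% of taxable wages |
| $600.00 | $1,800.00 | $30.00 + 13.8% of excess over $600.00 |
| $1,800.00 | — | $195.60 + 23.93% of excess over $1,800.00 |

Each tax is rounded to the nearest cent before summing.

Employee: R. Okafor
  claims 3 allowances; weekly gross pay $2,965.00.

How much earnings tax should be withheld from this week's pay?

Earnings Tax: taxable = $2,965.00 − 3×$90.00 = $2,695.00
  $195.60 + 23.93% × ($2,695.00 − $1,800.00) = $195.60 + 23.93% × $895.00 = $409.77

$409.77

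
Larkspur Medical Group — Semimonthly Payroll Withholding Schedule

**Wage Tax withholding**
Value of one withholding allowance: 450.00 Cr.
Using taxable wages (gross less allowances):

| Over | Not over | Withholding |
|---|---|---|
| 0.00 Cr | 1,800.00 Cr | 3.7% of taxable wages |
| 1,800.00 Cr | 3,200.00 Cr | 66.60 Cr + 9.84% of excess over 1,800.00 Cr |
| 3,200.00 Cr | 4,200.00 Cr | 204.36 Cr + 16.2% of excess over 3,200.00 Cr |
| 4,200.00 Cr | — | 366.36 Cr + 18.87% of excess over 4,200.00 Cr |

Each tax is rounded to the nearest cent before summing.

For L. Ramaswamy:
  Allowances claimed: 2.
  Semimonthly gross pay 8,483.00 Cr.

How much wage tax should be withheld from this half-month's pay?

1,004.73 Cr

Wage Tax: taxable = 8,483.00 Cr − 2×450.00 Cr = 7,583.00 Cr
  366.36 Cr + 18.87% × (7,583.00 Cr − 4,200.00 Cr) = 366.36 Cr + 18.87% × 3,383.00 Cr = 1,004.73 Cr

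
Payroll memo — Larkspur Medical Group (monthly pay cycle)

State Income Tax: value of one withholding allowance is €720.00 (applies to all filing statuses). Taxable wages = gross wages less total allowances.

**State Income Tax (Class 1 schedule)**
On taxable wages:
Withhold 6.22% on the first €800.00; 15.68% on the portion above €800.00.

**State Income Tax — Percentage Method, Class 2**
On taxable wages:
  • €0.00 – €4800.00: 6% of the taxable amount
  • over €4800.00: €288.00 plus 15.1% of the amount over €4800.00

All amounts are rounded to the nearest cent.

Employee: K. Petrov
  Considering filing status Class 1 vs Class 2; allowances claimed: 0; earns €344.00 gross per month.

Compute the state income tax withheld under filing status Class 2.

€20.64

State Income Tax (Class 2): taxable = €344.00
  6% × €344.00 = €20.64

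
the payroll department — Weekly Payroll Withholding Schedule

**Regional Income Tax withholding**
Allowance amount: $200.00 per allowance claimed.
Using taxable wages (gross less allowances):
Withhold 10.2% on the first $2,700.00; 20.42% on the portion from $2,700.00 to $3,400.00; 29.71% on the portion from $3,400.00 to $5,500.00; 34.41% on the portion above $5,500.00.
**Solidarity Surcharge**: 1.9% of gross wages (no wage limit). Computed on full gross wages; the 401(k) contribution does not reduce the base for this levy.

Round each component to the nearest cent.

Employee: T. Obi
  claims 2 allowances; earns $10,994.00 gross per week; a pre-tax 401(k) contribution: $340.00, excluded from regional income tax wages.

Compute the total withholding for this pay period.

Regional Income Tax: taxable = $10,994.00 − $340.00 − 2×$200.00 = $10,254.00
  $1,042.25 + 34.41% × ($10,254.00 − $5,500.00) = $1,042.25 + 34.41% × $4,754.00 = $2,678.10
Solidarity Surcharge: 1.9% × $10,994.00 = $208.89
Total: $2,678.10 + $208.89 = $2,886.99

$2,886.99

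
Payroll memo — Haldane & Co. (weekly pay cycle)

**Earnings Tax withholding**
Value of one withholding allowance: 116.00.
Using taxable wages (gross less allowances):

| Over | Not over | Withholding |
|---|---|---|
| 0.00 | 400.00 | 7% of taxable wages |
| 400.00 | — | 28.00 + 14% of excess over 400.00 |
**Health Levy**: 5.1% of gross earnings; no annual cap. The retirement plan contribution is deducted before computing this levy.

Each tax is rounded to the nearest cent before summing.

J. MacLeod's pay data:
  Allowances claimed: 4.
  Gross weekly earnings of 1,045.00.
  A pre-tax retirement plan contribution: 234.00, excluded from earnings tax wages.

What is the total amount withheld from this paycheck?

65.65

Earnings Tax: taxable = 1,045.00 − 234.00 − 4×116.00 = 347.00
  7% × 347.00 = 24.29
Health Levy: 5.1% × 811.00 = 41.36
Total: 24.29 + 41.36 = 65.65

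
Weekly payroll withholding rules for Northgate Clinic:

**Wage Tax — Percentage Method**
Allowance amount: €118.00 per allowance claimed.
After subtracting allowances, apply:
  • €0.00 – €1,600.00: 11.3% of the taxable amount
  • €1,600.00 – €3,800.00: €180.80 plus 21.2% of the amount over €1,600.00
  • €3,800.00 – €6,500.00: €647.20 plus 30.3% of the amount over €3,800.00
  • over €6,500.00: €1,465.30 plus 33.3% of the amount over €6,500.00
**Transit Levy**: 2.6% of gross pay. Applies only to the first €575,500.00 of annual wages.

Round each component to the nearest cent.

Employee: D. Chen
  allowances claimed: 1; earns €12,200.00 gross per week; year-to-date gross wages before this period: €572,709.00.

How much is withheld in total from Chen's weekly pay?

€3,396.68

Wage Tax: taxable = €12,200.00 − 1×€118.00 = €12,082.00
  €1,465.30 + 33.3% × (€12,082.00 − €6,500.00) = €1,465.30 + 33.3% × €5,582.00 = €3,324.11
Transit Levy: cap €575,500.00 − YTD €572,709.00 = €2,791.00 subject; 2.6% × €2,791.00 = €72.57
Total: €3,324.11 + €72.57 = €3,396.68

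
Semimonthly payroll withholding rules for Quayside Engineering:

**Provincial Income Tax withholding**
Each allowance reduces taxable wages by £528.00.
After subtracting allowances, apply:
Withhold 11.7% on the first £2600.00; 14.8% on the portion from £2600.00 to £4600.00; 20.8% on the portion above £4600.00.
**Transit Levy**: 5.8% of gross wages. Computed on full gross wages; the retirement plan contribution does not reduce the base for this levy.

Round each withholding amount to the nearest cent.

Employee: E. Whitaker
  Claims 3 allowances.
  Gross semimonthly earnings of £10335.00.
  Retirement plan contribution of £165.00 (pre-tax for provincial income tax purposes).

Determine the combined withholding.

£2028.72

Provincial Income Tax: taxable = £10335.00 − £165.00 − 3×£528.00 = £8586.00
  £600.20 + 20.8% × (£8586.00 − £4600.00) = £600.20 + 20.8% × £3986.00 = £1429.29
Transit Levy: 5.8% × £10335.00 = £599.43
Total: £1429.29 + £599.43 = £2028.72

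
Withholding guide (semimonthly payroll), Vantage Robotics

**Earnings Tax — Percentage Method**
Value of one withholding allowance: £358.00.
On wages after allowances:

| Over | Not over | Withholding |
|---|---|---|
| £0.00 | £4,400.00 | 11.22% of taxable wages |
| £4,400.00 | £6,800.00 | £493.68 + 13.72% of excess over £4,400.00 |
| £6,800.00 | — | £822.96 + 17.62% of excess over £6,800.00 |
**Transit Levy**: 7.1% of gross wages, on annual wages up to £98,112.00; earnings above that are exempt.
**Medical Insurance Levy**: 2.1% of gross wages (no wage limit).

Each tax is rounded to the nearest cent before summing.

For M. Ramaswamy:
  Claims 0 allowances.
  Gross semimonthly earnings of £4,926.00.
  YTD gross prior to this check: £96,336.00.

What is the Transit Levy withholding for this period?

£126.10

Transit Levy: cap £98,112.00 − YTD £96,336.00 = £1,776.00 subject; 7.1% × £1,776.00 = £126.10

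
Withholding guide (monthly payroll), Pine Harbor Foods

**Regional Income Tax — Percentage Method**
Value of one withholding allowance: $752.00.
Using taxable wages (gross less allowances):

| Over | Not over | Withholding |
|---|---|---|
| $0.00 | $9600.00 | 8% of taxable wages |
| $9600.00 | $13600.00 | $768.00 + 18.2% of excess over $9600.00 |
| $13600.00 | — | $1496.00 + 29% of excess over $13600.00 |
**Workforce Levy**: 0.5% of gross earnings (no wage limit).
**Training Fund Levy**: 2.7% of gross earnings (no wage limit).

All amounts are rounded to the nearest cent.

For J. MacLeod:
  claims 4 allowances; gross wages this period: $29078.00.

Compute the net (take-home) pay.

$23035.20

Regional Income Tax: taxable = $29078.00 − 4×$752.00 = $26070.00
  $1496.00 + 29% × ($26070.00 − $13600.00) = $1496.00 + 29% × $12470.00 = $5112.30
Workforce Levy: 0.5% × $29078.00 = $145.39
Training Fund Levy: 2.7% × $29078.00 = $785.11
Total withheld: $5112.30 + $145.39 + $785.11 = $6042.80
Net pay: $29078.00 − $6042.80 = $23035.20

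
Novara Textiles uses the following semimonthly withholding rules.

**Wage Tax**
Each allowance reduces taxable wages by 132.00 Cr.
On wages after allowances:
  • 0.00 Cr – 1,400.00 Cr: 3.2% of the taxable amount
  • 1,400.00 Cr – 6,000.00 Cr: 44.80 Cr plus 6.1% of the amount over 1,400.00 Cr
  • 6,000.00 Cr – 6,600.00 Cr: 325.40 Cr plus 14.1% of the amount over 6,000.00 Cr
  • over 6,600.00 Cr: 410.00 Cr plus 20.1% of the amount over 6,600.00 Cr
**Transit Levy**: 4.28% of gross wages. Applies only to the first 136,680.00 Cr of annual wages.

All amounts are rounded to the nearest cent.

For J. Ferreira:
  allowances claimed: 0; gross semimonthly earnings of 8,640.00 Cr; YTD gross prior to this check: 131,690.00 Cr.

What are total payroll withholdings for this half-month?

1,033.61 Cr

Wage Tax: taxable = 8,640.00 Cr
  410.00 Cr + 20.1% × (8,640.00 Cr − 6,600.00 Cr) = 410.00 Cr + 20.1% × 2,040.00 Cr = 820.04 Cr
Transit Levy: cap 136,680.00 Cr − YTD 131,690.00 Cr = 4,990.00 Cr subject; 4.28% × 4,990.00 Cr = 213.57 Cr
Total: 820.04 Cr + 213.57 Cr = 1,033.61 Cr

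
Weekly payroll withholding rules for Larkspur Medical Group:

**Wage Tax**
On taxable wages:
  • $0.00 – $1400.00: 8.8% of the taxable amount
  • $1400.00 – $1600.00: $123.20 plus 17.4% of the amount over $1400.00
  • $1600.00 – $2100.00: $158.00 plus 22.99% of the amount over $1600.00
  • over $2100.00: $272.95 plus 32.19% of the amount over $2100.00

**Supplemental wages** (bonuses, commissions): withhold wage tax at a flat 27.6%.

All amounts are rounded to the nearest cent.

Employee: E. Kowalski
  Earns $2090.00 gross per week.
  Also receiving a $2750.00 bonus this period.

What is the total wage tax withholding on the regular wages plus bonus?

$1029.65

Wage Tax: taxable = $2090.00
  $158.00 + 22.99% × ($2090.00 − $1600.00) = $158.00 + 22.99% × $490.00 = $270.65
Supplemental (27.6% flat on bonus): 27.6% × $2750.00 = $759.00
Total wage tax: $270.65 + $759.00 = $1029.65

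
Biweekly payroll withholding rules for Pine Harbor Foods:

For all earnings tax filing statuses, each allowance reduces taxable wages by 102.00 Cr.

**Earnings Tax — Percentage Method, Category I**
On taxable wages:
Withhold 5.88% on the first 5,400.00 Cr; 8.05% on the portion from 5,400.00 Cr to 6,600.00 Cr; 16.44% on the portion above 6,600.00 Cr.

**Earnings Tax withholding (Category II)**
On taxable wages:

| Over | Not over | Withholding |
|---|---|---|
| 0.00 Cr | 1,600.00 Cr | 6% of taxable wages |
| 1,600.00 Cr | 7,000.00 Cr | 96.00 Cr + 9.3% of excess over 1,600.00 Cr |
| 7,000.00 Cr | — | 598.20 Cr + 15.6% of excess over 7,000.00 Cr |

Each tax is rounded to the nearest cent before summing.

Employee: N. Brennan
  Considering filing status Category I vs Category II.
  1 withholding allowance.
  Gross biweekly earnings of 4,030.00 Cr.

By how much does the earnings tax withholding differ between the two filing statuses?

Earnings Tax (Category I): taxable = 4,030.00 Cr − 1×102.00 Cr = 3,928.00 Cr
  5.88% × 3,928.00 Cr = 230.97 Cr
Earnings Tax (Category II): taxable = 4,030.00 Cr − 1×102.00 Cr = 3,928.00 Cr
  96.00 Cr + 9.3% × (3,928.00 Cr − 1,600.00 Cr) = 96.00 Cr + 9.3% × 2,328.00 Cr = 312.50 Cr
Difference: |230.97 Cr − 312.50 Cr| = 81.53 Cr (higher under Category II)

81.53 Cr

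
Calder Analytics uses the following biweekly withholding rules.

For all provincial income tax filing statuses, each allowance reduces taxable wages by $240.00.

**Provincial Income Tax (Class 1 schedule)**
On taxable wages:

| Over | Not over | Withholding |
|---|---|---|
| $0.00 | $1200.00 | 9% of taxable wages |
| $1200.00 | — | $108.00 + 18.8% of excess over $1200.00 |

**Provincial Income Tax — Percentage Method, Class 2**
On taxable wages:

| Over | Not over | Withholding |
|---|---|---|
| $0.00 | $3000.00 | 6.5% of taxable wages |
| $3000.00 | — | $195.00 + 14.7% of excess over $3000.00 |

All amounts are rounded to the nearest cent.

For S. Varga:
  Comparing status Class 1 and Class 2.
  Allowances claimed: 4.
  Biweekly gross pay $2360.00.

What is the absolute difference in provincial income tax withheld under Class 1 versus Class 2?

$54.60

Provincial Income Tax (Class 1): taxable = $2360.00 − 4×$240.00 = $1400.00
  $108.00 + 18.8% × ($1400.00 − $1200.00) = $108.00 + 18.8% × $200.00 = $145.60
Provincial Income Tax (Class 2): taxable = $2360.00 − 4×$240.00 = $1400.00
  6.5% × $1400.00 = $91.00
Difference: |$145.60 − $91.00| = $54.60 (higher under Class 1)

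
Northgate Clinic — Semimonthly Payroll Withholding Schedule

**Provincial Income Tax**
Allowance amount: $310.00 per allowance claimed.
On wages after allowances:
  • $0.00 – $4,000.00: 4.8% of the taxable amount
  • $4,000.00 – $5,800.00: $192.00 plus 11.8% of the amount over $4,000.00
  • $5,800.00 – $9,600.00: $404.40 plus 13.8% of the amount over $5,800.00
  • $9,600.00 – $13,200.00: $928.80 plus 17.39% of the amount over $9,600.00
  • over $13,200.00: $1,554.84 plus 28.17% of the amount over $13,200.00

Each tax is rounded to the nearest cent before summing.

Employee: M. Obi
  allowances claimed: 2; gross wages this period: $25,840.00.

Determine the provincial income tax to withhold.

Provincial Income Tax: taxable = $25,840.00 − 2×$310.00 = $25,220.00
  $1,554.84 + 28.17% × ($25,220.00 − $13,200.00) = $1,554.84 + 28.17% × $12,020.00 = $4,940.87

$4,940.87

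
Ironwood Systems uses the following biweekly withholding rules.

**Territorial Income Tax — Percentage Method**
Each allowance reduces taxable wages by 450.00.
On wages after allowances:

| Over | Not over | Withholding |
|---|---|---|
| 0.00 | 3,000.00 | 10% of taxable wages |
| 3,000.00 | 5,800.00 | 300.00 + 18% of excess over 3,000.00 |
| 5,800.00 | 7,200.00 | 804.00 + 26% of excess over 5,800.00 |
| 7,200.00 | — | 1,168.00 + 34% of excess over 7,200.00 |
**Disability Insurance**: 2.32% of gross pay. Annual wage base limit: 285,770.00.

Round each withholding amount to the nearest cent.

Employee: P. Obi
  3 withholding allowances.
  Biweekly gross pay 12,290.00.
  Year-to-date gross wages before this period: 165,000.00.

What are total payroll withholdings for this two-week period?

2,724.73

Territorial Income Tax: taxable = 12,290.00 − 3×450.00 = 10,940.00
  1,168.00 + 34% × (10,940.00 − 7,200.00) = 1,168.00 + 34% × 3,740.00 = 2,439.60
Disability Insurance: 2.32% × 12,290.00 = 285.13
Total: 2,439.60 + 285.13 = 2,724.73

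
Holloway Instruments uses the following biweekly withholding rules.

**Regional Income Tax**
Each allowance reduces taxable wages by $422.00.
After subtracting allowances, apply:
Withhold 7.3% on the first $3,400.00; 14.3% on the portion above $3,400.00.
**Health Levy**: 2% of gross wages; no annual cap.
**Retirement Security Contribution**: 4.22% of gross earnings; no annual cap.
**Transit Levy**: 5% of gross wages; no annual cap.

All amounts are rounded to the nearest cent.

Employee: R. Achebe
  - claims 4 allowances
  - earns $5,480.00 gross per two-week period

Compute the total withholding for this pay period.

$919.12

Regional Income Tax: taxable = $5,480.00 − 4×$422.00 = $3,792.00
  $248.20 + 14.3% × ($3,792.00 − $3,400.00) = $248.20 + 14.3% × $392.00 = $304.26
Health Levy: 2% × $5,480.00 = $109.60
Retirement Security Contribution: 4.22% × $5,480.00 = $231.26
Transit Levy: 5% × $5,480.00 = $274.00
Total: $304.26 + $109.60 + $231.26 + $274.00 = $919.12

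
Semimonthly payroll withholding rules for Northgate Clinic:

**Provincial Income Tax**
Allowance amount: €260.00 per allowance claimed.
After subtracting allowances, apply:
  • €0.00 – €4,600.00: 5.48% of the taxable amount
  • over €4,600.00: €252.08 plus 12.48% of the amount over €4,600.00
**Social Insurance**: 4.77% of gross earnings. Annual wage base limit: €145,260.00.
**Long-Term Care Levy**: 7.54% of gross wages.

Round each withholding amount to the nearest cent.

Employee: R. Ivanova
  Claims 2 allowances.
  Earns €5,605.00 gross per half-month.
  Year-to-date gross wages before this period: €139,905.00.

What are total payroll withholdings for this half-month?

€990.66

Provincial Income Tax: taxable = €5,605.00 − 2×€260.00 = €5,085.00
  €252.08 + 12.48% × (€5,085.00 − €4,600.00) = €252.08 + 12.48% × €485.00 = €312.61
Social Insurance: cap €145,260.00 − YTD €139,905.00 = €5,355.00 subject; 4.77% × €5,355.00 = €255.43
Long-Term Care Levy: 7.54% × €5,605.00 = €422.62
Total: €312.61 + €255.43 + €422.62 = €990.66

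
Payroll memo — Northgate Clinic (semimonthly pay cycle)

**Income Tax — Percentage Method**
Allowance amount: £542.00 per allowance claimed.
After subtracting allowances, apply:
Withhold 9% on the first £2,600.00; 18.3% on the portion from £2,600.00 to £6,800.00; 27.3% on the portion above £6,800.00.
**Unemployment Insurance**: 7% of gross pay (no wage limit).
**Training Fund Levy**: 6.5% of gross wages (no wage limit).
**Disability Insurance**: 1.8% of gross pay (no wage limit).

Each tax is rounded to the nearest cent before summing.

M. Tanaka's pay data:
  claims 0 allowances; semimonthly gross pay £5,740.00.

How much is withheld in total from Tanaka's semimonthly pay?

Income Tax: taxable = £5,740.00
  £234.00 + 18.3% × (£5,740.00 − £2,600.00) = £234.00 + 18.3% × £3,140.00 = £808.62
Unemployment Insurance: 7% × £5,740.00 = £401.80
Training Fund Levy: 6.5% × £5,740.00 = £373.10
Disability Insurance: 1.8% × £5,740.00 = £103.32
Total: £808.62 + £401.80 + £373.10 + £103.32 = £1,686.84

£1,686.84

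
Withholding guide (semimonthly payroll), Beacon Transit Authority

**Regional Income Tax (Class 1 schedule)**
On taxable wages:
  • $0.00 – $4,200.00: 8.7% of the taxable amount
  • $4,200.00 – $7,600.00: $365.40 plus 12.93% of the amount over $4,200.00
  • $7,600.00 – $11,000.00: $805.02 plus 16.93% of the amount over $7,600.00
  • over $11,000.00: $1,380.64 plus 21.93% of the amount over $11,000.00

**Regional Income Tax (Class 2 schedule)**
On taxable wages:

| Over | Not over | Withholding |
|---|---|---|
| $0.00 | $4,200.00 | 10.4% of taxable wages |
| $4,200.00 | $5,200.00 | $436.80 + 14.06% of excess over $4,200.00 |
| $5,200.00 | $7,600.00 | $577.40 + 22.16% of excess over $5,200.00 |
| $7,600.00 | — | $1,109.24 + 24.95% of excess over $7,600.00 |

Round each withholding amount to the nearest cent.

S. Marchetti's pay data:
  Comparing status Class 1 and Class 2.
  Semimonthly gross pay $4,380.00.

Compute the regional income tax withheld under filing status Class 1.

Regional Income Tax (Class 1): taxable = $4,380.00
  $365.40 + 12.93% × ($4,380.00 − $4,200.00) = $365.40 + 12.93% × $180.00 = $388.67

$388.67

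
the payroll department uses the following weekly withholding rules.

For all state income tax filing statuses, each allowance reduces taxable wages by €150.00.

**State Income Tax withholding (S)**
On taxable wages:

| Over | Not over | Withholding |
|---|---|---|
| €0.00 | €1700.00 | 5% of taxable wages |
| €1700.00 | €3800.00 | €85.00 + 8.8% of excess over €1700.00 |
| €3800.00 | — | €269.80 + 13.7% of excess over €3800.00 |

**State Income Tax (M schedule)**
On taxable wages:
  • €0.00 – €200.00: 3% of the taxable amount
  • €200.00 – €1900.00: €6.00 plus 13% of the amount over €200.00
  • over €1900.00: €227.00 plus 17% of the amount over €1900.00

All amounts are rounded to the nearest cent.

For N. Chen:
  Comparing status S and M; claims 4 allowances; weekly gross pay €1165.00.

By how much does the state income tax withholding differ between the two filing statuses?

State Income Tax (S): taxable = €1165.00 − 4×€150.00 = €565.00
  5% × €565.00 = €28.25
State Income Tax (M): taxable = €1165.00 − 4×€150.00 = €565.00
  €6.00 + 13% × (€565.00 − €200.00) = €6.00 + 13% × €365.00 = €53.45
Difference: |€28.25 − €53.45| = €25.20 (higher under M)

€25.20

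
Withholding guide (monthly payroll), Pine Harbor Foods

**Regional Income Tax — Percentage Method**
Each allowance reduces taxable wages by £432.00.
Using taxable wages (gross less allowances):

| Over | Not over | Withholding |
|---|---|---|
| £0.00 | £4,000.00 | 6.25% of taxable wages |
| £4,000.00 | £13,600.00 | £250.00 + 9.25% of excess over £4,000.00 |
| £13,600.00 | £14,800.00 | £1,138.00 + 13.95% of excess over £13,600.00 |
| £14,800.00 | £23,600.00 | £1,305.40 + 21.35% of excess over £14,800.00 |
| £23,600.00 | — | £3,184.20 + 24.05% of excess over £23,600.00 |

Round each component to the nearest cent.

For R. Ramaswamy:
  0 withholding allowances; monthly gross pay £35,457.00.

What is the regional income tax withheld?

£6,035.81

Regional Income Tax: taxable = £35,457.00
  £3,184.20 + 24.05% × (£35,457.00 − £23,600.00) = £3,184.20 + 24.05% × £11,857.00 = £6,035.81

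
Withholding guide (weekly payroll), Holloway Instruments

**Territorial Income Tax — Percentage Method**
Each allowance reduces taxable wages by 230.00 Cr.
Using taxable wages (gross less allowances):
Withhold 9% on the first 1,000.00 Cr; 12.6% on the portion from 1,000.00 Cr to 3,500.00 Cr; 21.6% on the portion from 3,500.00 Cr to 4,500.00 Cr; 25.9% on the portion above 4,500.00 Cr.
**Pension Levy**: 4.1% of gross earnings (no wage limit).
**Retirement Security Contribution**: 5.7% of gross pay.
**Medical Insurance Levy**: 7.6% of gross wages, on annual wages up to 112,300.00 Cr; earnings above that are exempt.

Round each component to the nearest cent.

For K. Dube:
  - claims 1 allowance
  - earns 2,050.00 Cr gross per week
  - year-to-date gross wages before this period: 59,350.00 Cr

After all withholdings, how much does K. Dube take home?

1,499.98 Cr

Territorial Income Tax: taxable = 2,050.00 Cr − 1×230.00 Cr = 1,820.00 Cr
  90.00 Cr + 12.6% × (1,820.00 Cr − 1,000.00 Cr) = 90.00 Cr + 12.6% × 820.00 Cr = 193.32 Cr
Pension Levy: 4.1% × 2,050.00 Cr = 84.05 Cr
Retirement Security Contribution: 5.7% × 2,050.00 Cr = 116.85 Cr
Medical Insurance Levy: 7.6% × 2,050.00 Cr = 155.80 Cr
Total withheld: 193.32 Cr + 84.05 Cr + 116.85 Cr + 155.80 Cr = 550.02 Cr
Net pay: 2,050.00 Cr − 550.02 Cr = 1,499.98 Cr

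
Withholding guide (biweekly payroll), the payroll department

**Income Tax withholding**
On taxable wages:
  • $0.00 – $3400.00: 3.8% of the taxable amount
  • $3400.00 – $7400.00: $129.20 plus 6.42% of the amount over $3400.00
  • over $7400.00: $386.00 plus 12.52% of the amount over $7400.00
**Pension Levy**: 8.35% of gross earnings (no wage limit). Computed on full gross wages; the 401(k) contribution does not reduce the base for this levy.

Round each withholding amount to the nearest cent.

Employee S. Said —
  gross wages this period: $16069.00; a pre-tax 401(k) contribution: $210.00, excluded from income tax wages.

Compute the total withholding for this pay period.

Income Tax: taxable = $16069.00 − $210.00 = $15859.00
  $386.00 + 12.52% × ($15859.00 − $7400.00) = $386.00 + 12.52% × $8459.00 = $1445.07
Pension Levy: 8.35% × $16069.00 = $1341.76
Total: $1445.07 + $1341.76 = $2786.83

$2786.83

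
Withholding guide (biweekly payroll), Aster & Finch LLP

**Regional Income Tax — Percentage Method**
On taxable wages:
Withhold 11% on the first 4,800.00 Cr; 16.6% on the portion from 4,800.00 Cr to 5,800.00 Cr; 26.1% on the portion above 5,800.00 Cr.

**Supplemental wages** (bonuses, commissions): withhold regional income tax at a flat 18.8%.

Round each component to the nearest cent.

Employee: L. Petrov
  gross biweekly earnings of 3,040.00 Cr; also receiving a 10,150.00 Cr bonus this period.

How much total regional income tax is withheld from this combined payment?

Regional Income Tax: taxable = 3,040.00 Cr
  11% × 3,040.00 Cr = 334.40 Cr
Supplemental (18.8% flat on bonus): 18.8% × 10,150.00 Cr = 1,908.20 Cr
Total regional income tax: 334.40 Cr + 1,908.20 Cr = 2,242.60 Cr

2,242.60 Cr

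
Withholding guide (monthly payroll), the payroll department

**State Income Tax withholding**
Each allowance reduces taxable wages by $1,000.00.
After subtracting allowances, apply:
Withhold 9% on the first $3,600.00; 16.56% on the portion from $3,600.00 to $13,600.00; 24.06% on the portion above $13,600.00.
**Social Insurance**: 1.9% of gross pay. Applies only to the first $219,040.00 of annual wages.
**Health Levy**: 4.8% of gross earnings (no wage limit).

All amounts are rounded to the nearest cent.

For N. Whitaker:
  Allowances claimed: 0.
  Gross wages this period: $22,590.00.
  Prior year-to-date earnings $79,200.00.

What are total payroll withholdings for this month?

State Income Tax: taxable = $22,590.00
  $1,980.00 + 24.06% × ($22,590.00 − $13,600.00) = $1,980.00 + 24.06% × $8,990.00 = $4,142.99
Social Insurance: 1.9% × $22,590.00 = $429.21
Health Levy: 4.8% × $22,590.00 = $1,084.32
Total: $4,142.99 + $429.21 + $1,084.32 = $5,656.52

$5,656.52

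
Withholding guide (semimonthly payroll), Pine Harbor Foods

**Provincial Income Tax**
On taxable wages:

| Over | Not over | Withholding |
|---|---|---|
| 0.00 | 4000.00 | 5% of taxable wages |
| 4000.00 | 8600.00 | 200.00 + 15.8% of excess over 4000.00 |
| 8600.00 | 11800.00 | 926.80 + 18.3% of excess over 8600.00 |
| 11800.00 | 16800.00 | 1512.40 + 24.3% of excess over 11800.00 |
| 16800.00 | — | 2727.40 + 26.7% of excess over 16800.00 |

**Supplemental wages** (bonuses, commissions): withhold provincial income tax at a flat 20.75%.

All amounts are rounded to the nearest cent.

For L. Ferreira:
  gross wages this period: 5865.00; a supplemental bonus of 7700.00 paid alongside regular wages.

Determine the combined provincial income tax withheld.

Provincial Income Tax: taxable = 5865.00
  200.00 + 15.8% × (5865.00 − 4000.00) = 200.00 + 15.8% × 1865.00 = 494.67
Supplemental (20.75% flat on bonus): 20.75% × 7700.00 = 1597.75
Total provincial income tax: 494.67 + 1597.75 = 2092.42

2092.42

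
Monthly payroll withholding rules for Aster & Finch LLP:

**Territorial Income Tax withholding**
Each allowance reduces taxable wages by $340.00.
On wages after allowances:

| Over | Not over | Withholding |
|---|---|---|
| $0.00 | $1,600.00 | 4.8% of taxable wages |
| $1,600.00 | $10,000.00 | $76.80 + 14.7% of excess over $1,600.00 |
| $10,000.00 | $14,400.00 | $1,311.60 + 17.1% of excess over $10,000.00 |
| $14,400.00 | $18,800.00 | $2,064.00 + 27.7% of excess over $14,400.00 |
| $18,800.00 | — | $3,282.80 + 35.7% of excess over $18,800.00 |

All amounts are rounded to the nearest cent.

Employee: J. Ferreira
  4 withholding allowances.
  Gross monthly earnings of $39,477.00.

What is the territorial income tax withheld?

Territorial Income Tax: taxable = $39,477.00 − 4×$340.00 = $38,117.00
  $3,282.80 + 35.7% × ($38,117.00 − $18,800.00) = $3,282.80 + 35.7% × $19,317.00 = $10,178.97

$10,178.97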